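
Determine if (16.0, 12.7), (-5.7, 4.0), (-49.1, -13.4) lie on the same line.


Cross product: ((-5.7)-16)*((-13.4)-12.7) - (4-12.7)*((-49.1)-16)
= 0

Yes, collinear


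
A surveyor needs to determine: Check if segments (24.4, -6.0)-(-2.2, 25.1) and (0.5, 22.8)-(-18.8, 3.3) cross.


Cross products: d1=1021.89, d2=-97.04, d3=-22.79, d4=1096.14
d1*d2 < 0 and d3*d4 < 0? yes

Yes, they intersect


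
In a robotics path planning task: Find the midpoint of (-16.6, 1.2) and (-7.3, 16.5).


M = (((-16.6)+(-7.3))/2, (1.2+16.5)/2)
= (-11.95, 8.85)

(-11.95, 8.85)


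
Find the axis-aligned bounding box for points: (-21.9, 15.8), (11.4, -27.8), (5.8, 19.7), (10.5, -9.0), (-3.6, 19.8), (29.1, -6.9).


x range: [-21.9, 29.1]
y range: [-27.8, 19.8]
Bounding box: (-21.9,-27.8) to (29.1,19.8)

(-21.9,-27.8) to (29.1,19.8)


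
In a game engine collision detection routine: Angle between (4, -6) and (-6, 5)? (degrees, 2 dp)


u.v = -54, |u| = sqrt(52) = 7.2111, |v| = sqrt(61) = 7.8102
cos(theta) = u.v/(|u||v|) = -54/sqrt(3172) = -0.958798
theta = acos(-0.958798) = 163.5 degrees

163.5 degrees


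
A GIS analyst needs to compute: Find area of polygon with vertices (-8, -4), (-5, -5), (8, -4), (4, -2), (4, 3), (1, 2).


Shoelace sum: ((-8)*(-5) - (-5)*(-4)) + ((-5)*(-4) - 8*(-5)) + (8*(-2) - 4*(-4)) + (4*3 - 4*(-2)) + (4*2 - 1*3) + (1*(-4) - (-8)*2)
= 117
Area = |117|/2 = 58.5

58.5


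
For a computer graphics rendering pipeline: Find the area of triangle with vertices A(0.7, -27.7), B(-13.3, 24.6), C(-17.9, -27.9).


Area = |x_A(y_B-y_C) + x_B(y_C-y_A) + x_C(y_A-y_B)|/2
= |36.75 + 2.66 + 936.17|/2
= 975.58/2 = 487.79

487.79


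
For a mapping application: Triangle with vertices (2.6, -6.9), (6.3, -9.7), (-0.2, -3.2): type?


Side lengths squared: AB^2=21.53, BC^2=84.5, CA^2=21.53
Sorted: [21.53, 21.53, 84.5]
By sides: Isosceles, By angles: Obtuse

Isosceles, Obtuse


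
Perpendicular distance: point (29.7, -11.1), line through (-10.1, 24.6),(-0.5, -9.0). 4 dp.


|cross product| = 994.56
|line direction| = sqrt(1221.12) = 34.9445
Distance = 994.56/sqrt(1221.12) = 28.4611

28.4611


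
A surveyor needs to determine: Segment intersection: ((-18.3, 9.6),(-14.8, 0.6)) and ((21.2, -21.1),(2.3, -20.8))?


Cross products: d1=-568.38, d2=-399.33, d3=248.05, d4=79
d1*d2 < 0 and d3*d4 < 0? no

No, they don't intersect


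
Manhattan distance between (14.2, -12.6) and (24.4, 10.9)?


|14.2-24.4| + |(-12.6)-10.9| = 10.2 + 23.5 = 33.7

33.7


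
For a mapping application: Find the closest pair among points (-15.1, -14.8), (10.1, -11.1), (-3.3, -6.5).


d(P0,P1) = 25.4702, d(P0,P2) = 14.4267, d(P1,P2) = 14.1676
Closest: P1 and P2

Closest pair: (10.1, -11.1) and (-3.3, -6.5), distance = 14.1676


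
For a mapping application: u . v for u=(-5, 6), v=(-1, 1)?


u . v = u_x*v_x + u_y*v_y = (-5)*(-1) + 6*1
= 5 + 6 = 11

11


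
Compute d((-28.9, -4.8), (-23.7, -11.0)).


dx=5.2, dy=-6.2
d^2 = 5.2^2 + (-6.2)^2 = 65.48
d = sqrt(65.48) = 8.092

8.092


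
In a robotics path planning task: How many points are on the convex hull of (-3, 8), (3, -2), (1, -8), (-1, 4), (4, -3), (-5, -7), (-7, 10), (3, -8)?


Convex hull vertices (CCW): (-7, 10), (-5, -7), (1, -8), (3, -8), (4, -3), (-3, 8)
Count = 6

6


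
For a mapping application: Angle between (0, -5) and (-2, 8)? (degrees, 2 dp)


u.v = -40, |u| = sqrt(25) = 5, |v| = sqrt(68) = 8.2462
cos(theta) = u.v/(|u||v|) = -40/sqrt(1700) = -0.970143
theta = acos(-0.970143) = 165.96 degrees

165.96 degrees


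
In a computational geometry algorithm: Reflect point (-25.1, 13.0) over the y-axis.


Reflection over y-axis: (x,y) -> (-x,y)
(-25.1, 13) -> (25.1, 13)

(25.1, 13)


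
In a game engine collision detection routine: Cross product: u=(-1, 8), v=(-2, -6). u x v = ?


u x v = u_x*v_y - u_y*v_x = (-1)*(-6) - 8*(-2)
= 6 - (-16) = 22

22


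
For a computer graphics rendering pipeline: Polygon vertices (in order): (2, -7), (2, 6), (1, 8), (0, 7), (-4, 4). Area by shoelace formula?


Shoelace sum: (2*6 - 2*(-7)) + (2*8 - 1*6) + (1*7 - 0*8) + (0*4 - (-4)*7) + ((-4)*(-7) - 2*4)
= 91
Area = |91|/2 = 45.5

45.5


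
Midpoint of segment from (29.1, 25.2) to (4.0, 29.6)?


M = ((29.1+4)/2, (25.2+29.6)/2)
= (16.55, 27.4)

(16.55, 27.4)


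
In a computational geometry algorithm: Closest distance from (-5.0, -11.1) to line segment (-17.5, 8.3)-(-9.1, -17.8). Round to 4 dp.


Project P onto AB: t = 0.8132 (clamped to [0,1])
Closest point on segment: (-10.6691, -12.9245)
Distance: 5.9555

5.9555


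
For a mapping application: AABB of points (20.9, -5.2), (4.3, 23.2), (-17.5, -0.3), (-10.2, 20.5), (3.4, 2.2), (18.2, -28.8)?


x range: [-17.5, 20.9]
y range: [-28.8, 23.2]
Bounding box: (-17.5,-28.8) to (20.9,23.2)

(-17.5,-28.8) to (20.9,23.2)


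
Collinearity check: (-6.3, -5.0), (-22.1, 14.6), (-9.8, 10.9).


Cross product: ((-22.1)-(-6.3))*(10.9-(-5)) - (14.6-(-5))*((-9.8)-(-6.3))
= -182.62

No, not collinear


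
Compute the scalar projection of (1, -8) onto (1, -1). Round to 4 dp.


u.v = 9, |v| = sqrt(2) = 1.4142
Scalar projection = u.v / |v| = 9 / sqrt(2) = 6.364

6.364


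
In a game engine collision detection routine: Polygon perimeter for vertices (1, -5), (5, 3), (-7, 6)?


Sides: (1, -5)->(5, 3): sqrt(80) = 8.944272, (5, 3)->(-7, 6): sqrt(153) = 12.369317, (-7, 6)->(1, -5): sqrt(185) = 13.601471
Sum = 34.91506
Perimeter = 34.9151

34.9151


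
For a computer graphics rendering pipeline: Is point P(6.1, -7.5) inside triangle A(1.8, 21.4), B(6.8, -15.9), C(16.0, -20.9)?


Cross products: AB x AP = 15.89, BC x BP = 73.78, CA x CP = 228.49
All same sign? yes

Yes, inside


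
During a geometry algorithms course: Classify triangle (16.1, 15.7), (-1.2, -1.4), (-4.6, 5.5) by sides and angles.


Side lengths squared: AB^2=591.7, BC^2=59.17, CA^2=532.53
Sorted: [59.17, 532.53, 591.7]
By sides: Scalene, By angles: Right

Scalene, Right


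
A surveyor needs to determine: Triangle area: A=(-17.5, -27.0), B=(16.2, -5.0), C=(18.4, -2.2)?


Area = |x_A(y_B-y_C) + x_B(y_C-y_A) + x_C(y_A-y_B)|/2
= |49 + 401.76 + (-404.8)|/2
= 45.96/2 = 22.98

22.98


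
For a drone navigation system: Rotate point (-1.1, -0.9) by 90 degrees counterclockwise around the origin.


90° CCW: (x,y) -> (-y, x)
(-1.1,-0.9) -> (0.9, -1.1)

(0.9, -1.1)


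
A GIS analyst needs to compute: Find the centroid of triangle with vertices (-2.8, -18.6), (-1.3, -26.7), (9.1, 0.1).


Centroid = ((x_A+x_B+x_C)/3, (y_A+y_B+y_C)/3)
= (((-2.8)+(-1.3)+9.1)/3, ((-18.6)+(-26.7)+0.1)/3)
= (1.6667, -15.0667)

(1.6667, -15.0667)


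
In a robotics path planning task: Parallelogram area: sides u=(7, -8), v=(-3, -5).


|u x v| = |7*(-5) - (-8)*(-3)|
= |(-35) - 24| = 59

59


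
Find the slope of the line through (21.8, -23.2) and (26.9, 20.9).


slope = (y2-y1)/(x2-x1) = (20.9-(-23.2))/(26.9-21.8) = 44.1/5.1 = 8.6471

8.6471


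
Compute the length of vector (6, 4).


|u| = sqrt(6^2 + 4^2) = sqrt(52) = 7.2111

7.2111


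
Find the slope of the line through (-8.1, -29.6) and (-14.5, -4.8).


slope = (y2-y1)/(x2-x1) = ((-4.8)-(-29.6))/((-14.5)-(-8.1)) = 24.8/(-6.4) = -3.875

-3.875


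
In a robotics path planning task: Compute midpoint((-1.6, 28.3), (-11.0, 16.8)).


M = (((-1.6)+(-11))/2, (28.3+16.8)/2)
= (-6.3, 22.55)

(-6.3, 22.55)


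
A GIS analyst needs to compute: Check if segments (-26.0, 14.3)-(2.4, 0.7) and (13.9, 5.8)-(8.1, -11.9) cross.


Cross products: d1=-755.53, d2=-173.97, d3=301.24, d4=-280.32
d1*d2 < 0 and d3*d4 < 0? no

No, they don't intersect


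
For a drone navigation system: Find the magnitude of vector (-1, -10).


|u| = sqrt((-1)^2 + (-10)^2) = sqrt(101) = 10.0499

10.0499


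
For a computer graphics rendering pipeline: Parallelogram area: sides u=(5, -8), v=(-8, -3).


|u x v| = |5*(-3) - (-8)*(-8)|
= |(-15) - 64| = 79

79


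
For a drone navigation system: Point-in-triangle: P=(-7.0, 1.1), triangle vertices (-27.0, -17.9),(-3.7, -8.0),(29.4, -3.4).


Cross products: AB x AP = 244.7, BC x BP = 316.39, CA x CP = -781.6
All same sign? no

No, outside


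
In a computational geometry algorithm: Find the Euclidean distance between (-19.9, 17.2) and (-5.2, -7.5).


dx=14.7, dy=-24.7
d^2 = 14.7^2 + (-24.7)^2 = 826.18
d = sqrt(826.18) = 28.7433

28.7433


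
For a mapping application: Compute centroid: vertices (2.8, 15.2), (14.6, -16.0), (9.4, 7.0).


Centroid = ((x_A+x_B+x_C)/3, (y_A+y_B+y_C)/3)
= ((2.8+14.6+9.4)/3, (15.2+(-16)+7)/3)
= (8.9333, 2.0667)

(8.9333, 2.0667)


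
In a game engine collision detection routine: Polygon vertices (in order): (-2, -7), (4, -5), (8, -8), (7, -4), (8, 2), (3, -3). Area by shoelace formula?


Shoelace sum: ((-2)*(-5) - 4*(-7)) + (4*(-8) - 8*(-5)) + (8*(-4) - 7*(-8)) + (7*2 - 8*(-4)) + (8*(-3) - 3*2) + (3*(-7) - (-2)*(-3))
= 59
Area = |59|/2 = 29.5

29.5


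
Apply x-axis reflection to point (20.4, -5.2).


Reflection over x-axis: (x,y) -> (x,-y)
(20.4, -5.2) -> (20.4, 5.2)

(20.4, 5.2)


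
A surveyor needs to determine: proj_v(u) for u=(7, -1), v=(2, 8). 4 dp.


u.v = 6, |v| = sqrt(68) = 8.2462
Scalar projection = u.v / |v| = 6 / sqrt(68) = 0.7276

0.7276


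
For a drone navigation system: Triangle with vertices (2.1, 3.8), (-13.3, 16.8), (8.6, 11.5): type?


Side lengths squared: AB^2=406.16, BC^2=507.7, CA^2=101.54
Sorted: [101.54, 406.16, 507.7]
By sides: Scalene, By angles: Right

Scalene, Right


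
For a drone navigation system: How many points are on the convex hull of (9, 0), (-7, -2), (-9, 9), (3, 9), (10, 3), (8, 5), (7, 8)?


Convex hull vertices (CCW): (-9, 9), (-7, -2), (9, 0), (10, 3), (7, 8), (3, 9)
Count = 6

6


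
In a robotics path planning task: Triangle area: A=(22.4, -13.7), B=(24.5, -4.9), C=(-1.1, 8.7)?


Area = |x_A(y_B-y_C) + x_B(y_C-y_A) + x_C(y_A-y_B)|/2
= |(-304.64) + 548.8 + 9.68|/2
= 253.84/2 = 126.92

126.92


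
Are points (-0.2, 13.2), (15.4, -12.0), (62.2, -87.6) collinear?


Cross product: (15.4-(-0.2))*((-87.6)-13.2) - ((-12)-13.2)*(62.2-(-0.2))
= 0

Yes, collinear


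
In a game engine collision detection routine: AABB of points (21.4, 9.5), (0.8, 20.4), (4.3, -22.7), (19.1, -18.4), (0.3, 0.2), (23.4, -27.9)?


x range: [0.3, 23.4]
y range: [-27.9, 20.4]
Bounding box: (0.3,-27.9) to (23.4,20.4)

(0.3,-27.9) to (23.4,20.4)


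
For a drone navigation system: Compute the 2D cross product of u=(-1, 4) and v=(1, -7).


u x v = u_x*v_y - u_y*v_x = (-1)*(-7) - 4*1
= 7 - 4 = 3

3


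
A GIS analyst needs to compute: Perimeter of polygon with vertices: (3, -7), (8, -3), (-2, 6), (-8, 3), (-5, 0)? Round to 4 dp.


Sides: (3, -7)->(8, -3): sqrt(41) = 6.403124, (8, -3)->(-2, 6): sqrt(181) = 13.453624, (-2, 6)->(-8, 3): sqrt(45) = 6.708204, (-8, 3)->(-5, 0): sqrt(18) = 4.242641, (-5, 0)->(3, -7): sqrt(113) = 10.630146
Sum = 41.437739
Perimeter = 41.4377

41.4377


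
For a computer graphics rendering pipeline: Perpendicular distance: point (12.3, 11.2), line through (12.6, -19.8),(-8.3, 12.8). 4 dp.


|cross product| = 638.12
|line direction| = sqrt(1499.57) = 38.7243
Distance = 638.12/sqrt(1499.57) = 16.4785

16.4785


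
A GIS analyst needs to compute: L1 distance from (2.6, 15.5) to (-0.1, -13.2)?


|2.6-(-0.1)| + |15.5-(-13.2)| = 2.7 + 28.7 = 31.4

31.4


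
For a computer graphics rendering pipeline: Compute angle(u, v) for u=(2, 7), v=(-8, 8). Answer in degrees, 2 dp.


u.v = 40, |u| = sqrt(53) = 7.2801, |v| = sqrt(128) = 11.3137
cos(theta) = u.v/(|u||v|) = 40/sqrt(6784) = 0.485643
theta = acos(0.485643) = 60.95 degrees

60.95 degrees


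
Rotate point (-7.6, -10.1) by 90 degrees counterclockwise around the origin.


90° CCW: (x,y) -> (-y, x)
(-7.6,-10.1) -> (10.1, -7.6)

(10.1, -7.6)


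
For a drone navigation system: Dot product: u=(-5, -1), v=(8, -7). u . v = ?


u . v = u_x*v_x + u_y*v_y = (-5)*8 + (-1)*(-7)
= (-40) + 7 = -33

-33


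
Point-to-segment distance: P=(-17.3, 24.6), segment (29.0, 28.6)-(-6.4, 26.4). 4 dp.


Project P onto AB: t = 1 (clamped to [0,1])
Closest point on segment: (-6.4, 26.4)
Distance: 11.0476

11.0476


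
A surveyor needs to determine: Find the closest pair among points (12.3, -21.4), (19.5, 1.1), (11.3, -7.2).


d(P0,P1) = 23.6239, d(P0,P2) = 14.2352, d(P1,P2) = 11.6675
Closest: P1 and P2

Closest pair: (19.5, 1.1) and (11.3, -7.2), distance = 11.6675


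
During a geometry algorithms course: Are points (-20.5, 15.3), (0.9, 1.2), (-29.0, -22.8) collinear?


Cross product: (0.9-(-20.5))*((-22.8)-15.3) - (1.2-15.3)*((-29)-(-20.5))
= -935.19

No, not collinear


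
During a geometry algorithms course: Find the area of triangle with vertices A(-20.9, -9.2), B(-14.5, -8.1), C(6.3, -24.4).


Area = |x_A(y_B-y_C) + x_B(y_C-y_A) + x_C(y_A-y_B)|/2
= |(-340.67) + 220.4 + (-6.93)|/2
= 127.2/2 = 63.6

63.6


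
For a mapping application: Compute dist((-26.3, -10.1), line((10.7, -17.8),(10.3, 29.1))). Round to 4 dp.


|cross product| = 1732.22
|line direction| = sqrt(2199.77) = 46.9017
Distance = 1732.22/sqrt(2199.77) = 36.933

36.933


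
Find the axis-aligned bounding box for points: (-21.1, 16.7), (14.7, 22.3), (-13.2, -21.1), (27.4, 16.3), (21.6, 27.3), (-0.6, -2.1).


x range: [-21.1, 27.4]
y range: [-21.1, 27.3]
Bounding box: (-21.1,-21.1) to (27.4,27.3)

(-21.1,-21.1) to (27.4,27.3)


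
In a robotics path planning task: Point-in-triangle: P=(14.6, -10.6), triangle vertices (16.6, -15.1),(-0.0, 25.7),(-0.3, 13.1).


Cross products: AB x AP = 6.9, BC x BP = 194.85, CA x CP = 19.65
All same sign? yes

Yes, inside


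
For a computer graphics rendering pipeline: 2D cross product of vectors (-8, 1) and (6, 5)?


u x v = u_x*v_y - u_y*v_x = (-8)*5 - 1*6
= (-40) - 6 = -46

-46


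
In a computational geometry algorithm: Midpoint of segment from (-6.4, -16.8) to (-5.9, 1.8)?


M = (((-6.4)+(-5.9))/2, ((-16.8)+1.8)/2)
= (-6.15, -7.5)

(-6.15, -7.5)


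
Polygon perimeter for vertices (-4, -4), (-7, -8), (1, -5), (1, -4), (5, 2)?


Sides: (-4, -4)->(-7, -8): sqrt(25) = 5, (-7, -8)->(1, -5): sqrt(73) = 8.544004, (1, -5)->(1, -4): sqrt(1) = 1, (1, -4)->(5, 2): sqrt(52) = 7.211103, (5, 2)->(-4, -4): sqrt(117) = 10.816654
Sum = 32.571761
Perimeter = 32.5718

32.5718


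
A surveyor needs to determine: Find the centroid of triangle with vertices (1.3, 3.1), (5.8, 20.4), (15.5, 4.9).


Centroid = ((x_A+x_B+x_C)/3, (y_A+y_B+y_C)/3)
= ((1.3+5.8+15.5)/3, (3.1+20.4+4.9)/3)
= (7.5333, 9.4667)

(7.5333, 9.4667)


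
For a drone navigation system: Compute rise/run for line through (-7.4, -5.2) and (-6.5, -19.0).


slope = (y2-y1)/(x2-x1) = ((-19)-(-5.2))/((-6.5)-(-7.4)) = (-13.8)/0.9 = -15.3333

-15.3333


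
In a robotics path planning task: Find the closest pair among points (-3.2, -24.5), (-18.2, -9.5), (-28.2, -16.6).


d(P0,P1) = 21.2132, d(P0,P2) = 26.2185, d(P1,P2) = 12.2642
Closest: P1 and P2

Closest pair: (-18.2, -9.5) and (-28.2, -16.6), distance = 12.2642


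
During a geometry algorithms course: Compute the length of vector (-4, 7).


|u| = sqrt((-4)^2 + 7^2) = sqrt(65) = 8.0623

8.0623


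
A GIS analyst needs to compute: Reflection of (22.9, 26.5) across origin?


Reflection over origin: (x,y) -> (-x,-y)
(22.9, 26.5) -> (-22.9, -26.5)

(-22.9, -26.5)


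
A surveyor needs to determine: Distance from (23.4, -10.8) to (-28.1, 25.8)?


dx=-51.5, dy=36.6
d^2 = (-51.5)^2 + 36.6^2 = 3991.81
d = sqrt(3991.81) = 63.1808

63.1808


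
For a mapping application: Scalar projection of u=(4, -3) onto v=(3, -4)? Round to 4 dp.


u.v = 24, |v| = sqrt(25) = 5
Scalar projection = u.v / |v| = 24 / sqrt(25) = 4.8

4.8


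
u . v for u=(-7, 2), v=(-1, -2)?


u . v = u_x*v_x + u_y*v_y = (-7)*(-1) + 2*(-2)
= 7 + (-4) = 3

3


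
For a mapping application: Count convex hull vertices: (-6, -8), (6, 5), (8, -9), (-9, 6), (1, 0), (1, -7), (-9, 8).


Convex hull vertices (CCW): (-9, 6), (-6, -8), (8, -9), (6, 5), (-9, 8)
Count = 5

5


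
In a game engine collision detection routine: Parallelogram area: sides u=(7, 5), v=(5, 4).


|u x v| = |7*4 - 5*5|
= |28 - 25| = 3

3


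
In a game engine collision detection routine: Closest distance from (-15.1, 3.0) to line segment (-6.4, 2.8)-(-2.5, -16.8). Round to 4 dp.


Project P onto AB: t = 0 (clamped to [0,1])
Closest point on segment: (-6.4, 2.8)
Distance: 8.7023

8.7023


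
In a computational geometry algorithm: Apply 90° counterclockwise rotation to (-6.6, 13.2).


90° CCW: (x,y) -> (-y, x)
(-6.6,13.2) -> (-13.2, -6.6)

(-13.2, -6.6)


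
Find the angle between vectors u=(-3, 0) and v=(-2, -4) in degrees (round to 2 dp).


u.v = 6, |u| = sqrt(9) = 3, |v| = sqrt(20) = 4.4721
cos(theta) = u.v/(|u||v|) = 6/sqrt(180) = 0.447214
theta = acos(0.447214) = 63.43 degrees

63.43 degrees


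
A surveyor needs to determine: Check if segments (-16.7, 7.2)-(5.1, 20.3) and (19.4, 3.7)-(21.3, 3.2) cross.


Cross products: d1=-11.4, d2=24.39, d3=-549.21, d4=-585
d1*d2 < 0 and d3*d4 < 0? no

No, they don't intersect


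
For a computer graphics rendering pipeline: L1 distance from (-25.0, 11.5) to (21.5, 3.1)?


|(-25)-21.5| + |11.5-3.1| = 46.5 + 8.4 = 54.9

54.9


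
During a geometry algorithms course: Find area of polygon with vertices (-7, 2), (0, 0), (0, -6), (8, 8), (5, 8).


Shoelace sum: ((-7)*0 - 0*2) + (0*(-6) - 0*0) + (0*8 - 8*(-6)) + (8*8 - 5*8) + (5*2 - (-7)*8)
= 138
Area = |138|/2 = 69

69


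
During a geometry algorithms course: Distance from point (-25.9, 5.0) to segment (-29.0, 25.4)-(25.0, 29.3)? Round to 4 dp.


Project P onto AB: t = 0.03 (clamped to [0,1])
Closest point on segment: (-27.3818, 25.5169)
Distance: 20.5703

20.5703


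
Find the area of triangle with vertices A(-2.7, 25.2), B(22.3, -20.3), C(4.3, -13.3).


Area = |x_A(y_B-y_C) + x_B(y_C-y_A) + x_C(y_A-y_B)|/2
= |18.9 + (-858.55) + 195.65|/2
= 644/2 = 322

322


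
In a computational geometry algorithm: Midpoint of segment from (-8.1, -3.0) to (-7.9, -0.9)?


M = (((-8.1)+(-7.9))/2, ((-3)+(-0.9))/2)
= (-8, -1.95)

(-8, -1.95)


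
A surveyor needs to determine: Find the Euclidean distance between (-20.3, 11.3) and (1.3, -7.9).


dx=21.6, dy=-19.2
d^2 = 21.6^2 + (-19.2)^2 = 835.2
d = sqrt(835.2) = 28.8998

28.8998


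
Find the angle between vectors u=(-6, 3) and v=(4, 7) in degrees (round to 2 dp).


u.v = -3, |u| = sqrt(45) = 6.7082, |v| = sqrt(65) = 8.0623
cos(theta) = u.v/(|u||v|) = -3/sqrt(2925) = -0.05547
theta = acos(-0.05547) = 93.18 degrees

93.18 degrees


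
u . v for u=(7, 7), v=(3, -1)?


u . v = u_x*v_x + u_y*v_y = 7*3 + 7*(-1)
= 21 + (-7) = 14

14


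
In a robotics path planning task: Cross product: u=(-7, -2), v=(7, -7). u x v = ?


u x v = u_x*v_y - u_y*v_x = (-7)*(-7) - (-2)*7
= 49 - (-14) = 63

63


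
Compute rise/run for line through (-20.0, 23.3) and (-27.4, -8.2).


slope = (y2-y1)/(x2-x1) = ((-8.2)-23.3)/((-27.4)-(-20)) = (-31.5)/(-7.4) = 4.2568

4.2568


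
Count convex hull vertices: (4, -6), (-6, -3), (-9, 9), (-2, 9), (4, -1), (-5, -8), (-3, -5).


Convex hull vertices (CCW): (-9, 9), (-5, -8), (4, -6), (4, -1), (-2, 9)
Count = 5

5


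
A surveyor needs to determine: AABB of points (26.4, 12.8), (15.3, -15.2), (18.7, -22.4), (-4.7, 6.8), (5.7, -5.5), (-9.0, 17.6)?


x range: [-9, 26.4]
y range: [-22.4, 17.6]
Bounding box: (-9,-22.4) to (26.4,17.6)

(-9,-22.4) to (26.4,17.6)


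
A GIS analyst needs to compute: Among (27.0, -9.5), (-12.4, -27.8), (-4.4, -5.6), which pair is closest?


d(P0,P1) = 43.4425, d(P0,P2) = 31.6413, d(P1,P2) = 23.5975
Closest: P1 and P2

Closest pair: (-12.4, -27.8) and (-4.4, -5.6), distance = 23.5975


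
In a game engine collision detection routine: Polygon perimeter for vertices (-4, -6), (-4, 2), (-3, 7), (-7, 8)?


Sides: (-4, -6)->(-4, 2): sqrt(64) = 8, (-4, 2)->(-3, 7): sqrt(26) = 5.09902, (-3, 7)->(-7, 8): sqrt(17) = 4.123106, (-7, 8)->(-4, -6): sqrt(205) = 14.317821
Sum = 31.539947
Perimeter = 31.5399

31.5399


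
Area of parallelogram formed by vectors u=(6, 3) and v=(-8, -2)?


|u x v| = |6*(-2) - 3*(-8)|
= |(-12) - (-24)| = 12

12


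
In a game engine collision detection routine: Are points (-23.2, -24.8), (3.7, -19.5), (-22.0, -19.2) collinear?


Cross product: (3.7-(-23.2))*((-19.2)-(-24.8)) - ((-19.5)-(-24.8))*((-22)-(-23.2))
= 144.28

No, not collinear


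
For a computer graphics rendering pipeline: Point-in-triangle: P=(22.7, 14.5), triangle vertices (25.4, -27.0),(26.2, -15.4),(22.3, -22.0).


Cross products: AB x AP = 64.52, BC x BP = -139.71, CA x CP = 115.15
All same sign? no

No, outside


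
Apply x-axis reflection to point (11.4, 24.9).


Reflection over x-axis: (x,y) -> (x,-y)
(11.4, 24.9) -> (11.4, -24.9)

(11.4, -24.9)


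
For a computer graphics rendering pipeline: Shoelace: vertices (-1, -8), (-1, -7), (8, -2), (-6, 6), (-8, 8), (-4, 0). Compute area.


Shoelace sum: ((-1)*(-7) - (-1)*(-8)) + ((-1)*(-2) - 8*(-7)) + (8*6 - (-6)*(-2)) + ((-6)*8 - (-8)*6) + ((-8)*0 - (-4)*8) + ((-4)*(-8) - (-1)*0)
= 157
Area = |157|/2 = 78.5

78.5


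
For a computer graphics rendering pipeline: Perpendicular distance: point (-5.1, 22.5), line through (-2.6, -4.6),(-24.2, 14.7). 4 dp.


|cross product| = 537.11
|line direction| = sqrt(839.05) = 28.9664
Distance = 537.11/sqrt(839.05) = 18.5425

18.5425


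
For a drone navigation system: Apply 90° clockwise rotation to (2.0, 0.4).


90° CW: (x,y) -> (y, -x)
(2,0.4) -> (0.4, -2)

(0.4, -2)


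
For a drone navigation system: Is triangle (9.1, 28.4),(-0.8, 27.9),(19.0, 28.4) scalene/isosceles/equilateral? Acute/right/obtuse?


Side lengths squared: AB^2=98.26, BC^2=392.29, CA^2=98.01
Sorted: [98.01, 98.26, 392.29]
By sides: Scalene, By angles: Obtuse

Scalene, Obtuse


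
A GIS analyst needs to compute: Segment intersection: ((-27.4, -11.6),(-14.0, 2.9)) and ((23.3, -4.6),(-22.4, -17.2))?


Cross products: d1=-318.92, d2=-812.73, d3=-641.35, d4=-147.54
d1*d2 < 0 and d3*d4 < 0? no

No, they don't intersect


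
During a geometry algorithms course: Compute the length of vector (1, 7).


|u| = sqrt(1^2 + 7^2) = sqrt(50) = 7.0711

7.0711


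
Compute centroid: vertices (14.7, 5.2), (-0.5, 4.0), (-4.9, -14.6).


Centroid = ((x_A+x_B+x_C)/3, (y_A+y_B+y_C)/3)
= ((14.7+(-0.5)+(-4.9))/3, (5.2+4+(-14.6))/3)
= (3.1, -1.8)

(3.1, -1.8)


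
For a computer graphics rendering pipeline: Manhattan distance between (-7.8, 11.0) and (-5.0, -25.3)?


|(-7.8)-(-5)| + |11-(-25.3)| = 2.8 + 36.3 = 39.1

39.1


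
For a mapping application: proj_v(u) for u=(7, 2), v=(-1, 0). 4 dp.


u.v = -7, |v| = sqrt(1) = 1
Scalar projection = u.v / |v| = -7 / sqrt(1) = -7

-7


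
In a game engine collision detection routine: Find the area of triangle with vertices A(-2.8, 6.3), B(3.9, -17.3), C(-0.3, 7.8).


Area = |x_A(y_B-y_C) + x_B(y_C-y_A) + x_C(y_A-y_B)|/2
= |70.28 + 5.85 + (-7.08)|/2
= 69.05/2 = 34.525

34.525


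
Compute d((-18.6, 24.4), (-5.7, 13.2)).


dx=12.9, dy=-11.2
d^2 = 12.9^2 + (-11.2)^2 = 291.85
d = sqrt(291.85) = 17.0836

17.0836


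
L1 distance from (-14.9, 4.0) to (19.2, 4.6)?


|(-14.9)-19.2| + |4-4.6| = 34.1 + 0.6 = 34.7

34.7


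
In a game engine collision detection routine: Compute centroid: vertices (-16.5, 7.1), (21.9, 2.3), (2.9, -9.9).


Centroid = ((x_A+x_B+x_C)/3, (y_A+y_B+y_C)/3)
= (((-16.5)+21.9+2.9)/3, (7.1+2.3+(-9.9))/3)
= (2.7667, -0.1667)

(2.7667, -0.1667)


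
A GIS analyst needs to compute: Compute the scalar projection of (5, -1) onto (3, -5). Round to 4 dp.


u.v = 20, |v| = sqrt(34) = 5.831
Scalar projection = u.v / |v| = 20 / sqrt(34) = 3.43

3.43


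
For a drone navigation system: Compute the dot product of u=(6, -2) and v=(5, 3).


u . v = u_x*v_x + u_y*v_y = 6*5 + (-2)*3
= 30 + (-6) = 24

24


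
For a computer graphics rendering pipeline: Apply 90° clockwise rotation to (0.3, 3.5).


90° CW: (x,y) -> (y, -x)
(0.3,3.5) -> (3.5, -0.3)

(3.5, -0.3)


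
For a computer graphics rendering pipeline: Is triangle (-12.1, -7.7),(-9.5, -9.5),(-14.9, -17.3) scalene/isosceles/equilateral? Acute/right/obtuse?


Side lengths squared: AB^2=10, BC^2=90, CA^2=100
Sorted: [10, 90, 100]
By sides: Scalene, By angles: Right

Scalene, Right


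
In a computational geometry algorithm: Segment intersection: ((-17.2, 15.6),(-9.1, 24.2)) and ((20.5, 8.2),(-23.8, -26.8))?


Cross products: d1=-1647.32, d2=-1744.8, d3=-384.16, d4=-286.68
d1*d2 < 0 and d3*d4 < 0? no

No, they don't intersect


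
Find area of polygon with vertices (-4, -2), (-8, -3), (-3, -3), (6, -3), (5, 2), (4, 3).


Shoelace sum: ((-4)*(-3) - (-8)*(-2)) + ((-8)*(-3) - (-3)*(-3)) + ((-3)*(-3) - 6*(-3)) + (6*2 - 5*(-3)) + (5*3 - 4*2) + (4*(-2) - (-4)*3)
= 76
Area = |76|/2 = 38

38


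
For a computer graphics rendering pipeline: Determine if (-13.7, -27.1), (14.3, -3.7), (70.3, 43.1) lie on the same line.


Cross product: (14.3-(-13.7))*(43.1-(-27.1)) - ((-3.7)-(-27.1))*(70.3-(-13.7))
= 0

Yes, collinear


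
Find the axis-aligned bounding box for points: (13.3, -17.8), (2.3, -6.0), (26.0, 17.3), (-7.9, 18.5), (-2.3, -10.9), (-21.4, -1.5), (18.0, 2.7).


x range: [-21.4, 26]
y range: [-17.8, 18.5]
Bounding box: (-21.4,-17.8) to (26,18.5)

(-21.4,-17.8) to (26,18.5)


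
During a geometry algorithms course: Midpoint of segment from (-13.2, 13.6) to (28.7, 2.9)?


M = (((-13.2)+28.7)/2, (13.6+2.9)/2)
= (7.75, 8.25)

(7.75, 8.25)


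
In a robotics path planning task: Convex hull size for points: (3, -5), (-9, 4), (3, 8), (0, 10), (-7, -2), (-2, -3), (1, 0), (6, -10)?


Convex hull vertices (CCW): (-9, 4), (-7, -2), (6, -10), (3, 8), (0, 10)
Count = 5

5


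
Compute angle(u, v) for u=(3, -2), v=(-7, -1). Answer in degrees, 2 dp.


u.v = -19, |u| = sqrt(13) = 3.6056, |v| = sqrt(50) = 7.0711
cos(theta) = u.v/(|u||v|) = -19/sqrt(650) = -0.745241
theta = acos(-0.745241) = 138.18 degrees

138.18 degrees


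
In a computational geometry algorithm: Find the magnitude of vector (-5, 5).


|u| = sqrt((-5)^2 + 5^2) = sqrt(50) = 7.0711

7.0711


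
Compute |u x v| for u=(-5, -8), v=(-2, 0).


|u x v| = |(-5)*0 - (-8)*(-2)|
= |0 - 16| = 16

16


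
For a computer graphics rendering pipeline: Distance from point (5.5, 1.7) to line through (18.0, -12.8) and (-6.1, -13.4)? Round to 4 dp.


|cross product| = 356.95
|line direction| = sqrt(581.17) = 24.1075
Distance = 356.95/sqrt(581.17) = 14.8066

14.8066


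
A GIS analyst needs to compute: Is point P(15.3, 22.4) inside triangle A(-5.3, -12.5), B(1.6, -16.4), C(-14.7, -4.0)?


Cross products: AB x AP = 321.15, BC x BP = -802.32, CA x CP = 503.16
All same sign? no

No, outside


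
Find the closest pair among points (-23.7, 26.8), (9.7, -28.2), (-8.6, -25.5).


d(P0,P1) = 64.3472, d(P0,P2) = 54.4362, d(P1,P2) = 18.4981
Closest: P1 and P2

Closest pair: (9.7, -28.2) and (-8.6, -25.5), distance = 18.4981


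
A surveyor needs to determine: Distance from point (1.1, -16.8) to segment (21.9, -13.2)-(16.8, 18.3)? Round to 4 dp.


Project P onto AB: t = 0 (clamped to [0,1])
Closest point on segment: (21.9, -13.2)
Distance: 21.1092

21.1092


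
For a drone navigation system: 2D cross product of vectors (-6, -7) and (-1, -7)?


u x v = u_x*v_y - u_y*v_x = (-6)*(-7) - (-7)*(-1)
= 42 - 7 = 35

35


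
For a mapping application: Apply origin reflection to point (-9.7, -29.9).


Reflection over origin: (x,y) -> (-x,-y)
(-9.7, -29.9) -> (9.7, 29.9)

(9.7, 29.9)


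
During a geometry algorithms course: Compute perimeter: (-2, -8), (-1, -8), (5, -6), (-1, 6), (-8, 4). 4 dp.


Sides: (-2, -8)->(-1, -8): sqrt(1) = 1, (-1, -8)->(5, -6): sqrt(40) = 6.324555, (5, -6)->(-1, 6): sqrt(180) = 13.416408, (-1, 6)->(-8, 4): sqrt(53) = 7.28011, (-8, 4)->(-2, -8): sqrt(180) = 13.416408
Sum = 41.437481
Perimeter = 41.4375

41.4375


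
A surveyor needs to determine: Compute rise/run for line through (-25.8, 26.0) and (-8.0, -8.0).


slope = (y2-y1)/(x2-x1) = ((-8)-26)/((-8)-(-25.8)) = (-34)/17.8 = -1.9101

-1.9101


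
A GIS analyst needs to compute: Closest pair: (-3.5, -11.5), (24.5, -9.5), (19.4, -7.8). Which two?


d(P0,P1) = 28.0713, d(P0,P2) = 23.197, d(P1,P2) = 5.3759
Closest: P1 and P2

Closest pair: (24.5, -9.5) and (19.4, -7.8), distance = 5.3759


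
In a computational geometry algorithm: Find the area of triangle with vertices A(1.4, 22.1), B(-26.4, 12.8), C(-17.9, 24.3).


Area = |x_A(y_B-y_C) + x_B(y_C-y_A) + x_C(y_A-y_B)|/2
= |(-16.1) + (-58.08) + (-166.47)|/2
= 240.65/2 = 120.325

120.325


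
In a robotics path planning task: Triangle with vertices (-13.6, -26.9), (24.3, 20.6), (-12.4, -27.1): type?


Side lengths squared: AB^2=3692.66, BC^2=3622.18, CA^2=1.48
Sorted: [1.48, 3622.18, 3692.66]
By sides: Scalene, By angles: Obtuse

Scalene, Obtuse


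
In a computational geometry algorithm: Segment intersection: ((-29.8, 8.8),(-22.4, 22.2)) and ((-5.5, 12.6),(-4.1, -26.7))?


Cross products: d1=-960.31, d2=-650.73, d3=-297.5, d4=-607.08
d1*d2 < 0 and d3*d4 < 0? no

No, they don't intersect


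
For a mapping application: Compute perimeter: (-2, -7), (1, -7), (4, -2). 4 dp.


Sides: (-2, -7)->(1, -7): sqrt(9) = 3, (1, -7)->(4, -2): sqrt(34) = 5.830952, (4, -2)->(-2, -7): sqrt(61) = 7.81025
Sum = 16.641202
Perimeter = 16.6412

16.6412


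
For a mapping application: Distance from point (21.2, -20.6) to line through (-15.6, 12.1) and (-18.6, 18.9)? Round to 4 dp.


|cross product| = 152.14
|line direction| = sqrt(55.24) = 7.4324
Distance = 152.14/sqrt(55.24) = 20.4699

20.4699


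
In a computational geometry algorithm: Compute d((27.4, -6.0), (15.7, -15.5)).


dx=-11.7, dy=-9.5
d^2 = (-11.7)^2 + (-9.5)^2 = 227.14
d = sqrt(227.14) = 15.0712

15.0712


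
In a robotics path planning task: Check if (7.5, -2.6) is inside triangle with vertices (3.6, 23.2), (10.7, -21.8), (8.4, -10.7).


Cross products: AB x AP = -7.68, BC x BP = -8.64, CA x CP = -8.37
All same sign? yes

Yes, inside


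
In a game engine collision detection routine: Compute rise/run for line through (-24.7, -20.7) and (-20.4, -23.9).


slope = (y2-y1)/(x2-x1) = ((-23.9)-(-20.7))/((-20.4)-(-24.7)) = (-3.2)/4.3 = -0.7442

-0.7442


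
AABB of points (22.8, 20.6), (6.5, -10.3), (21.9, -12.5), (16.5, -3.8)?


x range: [6.5, 22.8]
y range: [-12.5, 20.6]
Bounding box: (6.5,-12.5) to (22.8,20.6)

(6.5,-12.5) to (22.8,20.6)


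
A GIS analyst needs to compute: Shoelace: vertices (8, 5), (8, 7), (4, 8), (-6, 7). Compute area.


Shoelace sum: (8*7 - 8*5) + (8*8 - 4*7) + (4*7 - (-6)*8) + ((-6)*5 - 8*7)
= 42
Area = |42|/2 = 21

21


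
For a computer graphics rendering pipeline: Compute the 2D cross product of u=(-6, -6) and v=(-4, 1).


u x v = u_x*v_y - u_y*v_x = (-6)*1 - (-6)*(-4)
= (-6) - 24 = -30

-30


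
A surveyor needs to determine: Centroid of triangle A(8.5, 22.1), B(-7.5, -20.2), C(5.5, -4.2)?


Centroid = ((x_A+x_B+x_C)/3, (y_A+y_B+y_C)/3)
= ((8.5+(-7.5)+5.5)/3, (22.1+(-20.2)+(-4.2))/3)
= (2.1667, -0.7667)

(2.1667, -0.7667)


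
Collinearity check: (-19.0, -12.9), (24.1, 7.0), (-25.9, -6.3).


Cross product: (24.1-(-19))*((-6.3)-(-12.9)) - (7-(-12.9))*((-25.9)-(-19))
= 421.77

No, not collinear


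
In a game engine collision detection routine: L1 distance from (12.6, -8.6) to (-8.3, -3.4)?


|12.6-(-8.3)| + |(-8.6)-(-3.4)| = 20.9 + 5.2 = 26.1

26.1


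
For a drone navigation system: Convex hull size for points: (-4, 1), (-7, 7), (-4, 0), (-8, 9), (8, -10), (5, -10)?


Convex hull vertices (CCW): (-8, 9), (-4, 0), (5, -10), (8, -10)
Count = 4

4


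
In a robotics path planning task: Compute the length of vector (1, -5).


|u| = sqrt(1^2 + (-5)^2) = sqrt(26) = 5.099

5.099


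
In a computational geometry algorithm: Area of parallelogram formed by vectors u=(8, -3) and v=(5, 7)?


|u x v| = |8*7 - (-3)*5|
= |56 - (-15)| = 71

71


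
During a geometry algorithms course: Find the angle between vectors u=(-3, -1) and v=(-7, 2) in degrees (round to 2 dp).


u.v = 19, |u| = sqrt(10) = 3.1623, |v| = sqrt(53) = 7.2801
cos(theta) = u.v/(|u||v|) = 19/sqrt(530) = 0.825307
theta = acos(0.825307) = 34.38 degrees

34.38 degrees


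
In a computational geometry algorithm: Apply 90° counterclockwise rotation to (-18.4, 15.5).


90° CCW: (x,y) -> (-y, x)
(-18.4,15.5) -> (-15.5, -18.4)

(-15.5, -18.4)


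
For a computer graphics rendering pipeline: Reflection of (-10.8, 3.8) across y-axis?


Reflection over y-axis: (x,y) -> (-x,y)
(-10.8, 3.8) -> (10.8, 3.8)

(10.8, 3.8)


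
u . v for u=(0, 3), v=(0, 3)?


u . v = u_x*v_x + u_y*v_y = 0*0 + 3*3
= 0 + 9 = 9

9


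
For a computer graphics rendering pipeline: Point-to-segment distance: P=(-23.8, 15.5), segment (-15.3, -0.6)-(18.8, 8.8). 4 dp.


Project P onto AB: t = 0 (clamped to [0,1])
Closest point on segment: (-15.3, -0.6)
Distance: 18.206

18.206


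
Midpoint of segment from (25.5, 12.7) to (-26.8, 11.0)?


M = ((25.5+(-26.8))/2, (12.7+11)/2)
= (-0.65, 11.85)

(-0.65, 11.85)


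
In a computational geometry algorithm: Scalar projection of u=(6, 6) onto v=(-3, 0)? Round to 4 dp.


u.v = -18, |v| = sqrt(9) = 3
Scalar projection = u.v / |v| = -18 / sqrt(9) = -6

-6


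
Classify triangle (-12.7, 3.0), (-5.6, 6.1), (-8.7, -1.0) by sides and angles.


Side lengths squared: AB^2=60.02, BC^2=60.02, CA^2=32
Sorted: [32, 60.02, 60.02]
By sides: Isosceles, By angles: Acute

Isosceles, Acute


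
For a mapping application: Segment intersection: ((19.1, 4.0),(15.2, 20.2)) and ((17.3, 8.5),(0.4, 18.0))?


Cross products: d1=58.95, d2=-177.78, d3=11.61, d4=248.34
d1*d2 < 0 and d3*d4 < 0? no

No, they don't intersect


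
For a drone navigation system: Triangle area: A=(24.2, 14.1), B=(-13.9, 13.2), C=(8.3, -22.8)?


Area = |x_A(y_B-y_C) + x_B(y_C-y_A) + x_C(y_A-y_B)|/2
= |871.2 + 512.91 + 7.47|/2
= 1391.58/2 = 695.79

695.79


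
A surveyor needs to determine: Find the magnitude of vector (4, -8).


|u| = sqrt(4^2 + (-8)^2) = sqrt(80) = 8.9443

8.9443


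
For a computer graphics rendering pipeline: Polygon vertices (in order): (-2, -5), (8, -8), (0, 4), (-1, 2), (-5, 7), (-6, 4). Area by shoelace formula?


Shoelace sum: ((-2)*(-8) - 8*(-5)) + (8*4 - 0*(-8)) + (0*2 - (-1)*4) + ((-1)*7 - (-5)*2) + ((-5)*4 - (-6)*7) + ((-6)*(-5) - (-2)*4)
= 155
Area = |155|/2 = 77.5

77.5


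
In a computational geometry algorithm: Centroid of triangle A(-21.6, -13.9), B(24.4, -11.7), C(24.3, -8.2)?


Centroid = ((x_A+x_B+x_C)/3, (y_A+y_B+y_C)/3)
= (((-21.6)+24.4+24.3)/3, ((-13.9)+(-11.7)+(-8.2))/3)
= (9.0333, -11.2667)

(9.0333, -11.2667)


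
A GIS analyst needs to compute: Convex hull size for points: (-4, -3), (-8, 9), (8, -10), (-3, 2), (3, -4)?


Convex hull vertices (CCW): (-8, 9), (-4, -3), (8, -10), (3, -4)
Count = 4

4


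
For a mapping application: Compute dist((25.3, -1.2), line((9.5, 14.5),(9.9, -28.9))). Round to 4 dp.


|cross product| = 679.44
|line direction| = sqrt(1883.72) = 43.4018
Distance = 679.44/sqrt(1883.72) = 15.6546

15.6546


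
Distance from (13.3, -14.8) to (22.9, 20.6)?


dx=9.6, dy=35.4
d^2 = 9.6^2 + 35.4^2 = 1345.32
d = sqrt(1345.32) = 36.6786

36.6786


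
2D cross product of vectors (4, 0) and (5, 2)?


u x v = u_x*v_y - u_y*v_x = 4*2 - 0*5
= 8 - 0 = 8

8


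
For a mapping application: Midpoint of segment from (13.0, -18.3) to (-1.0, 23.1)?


M = ((13+(-1))/2, ((-18.3)+23.1)/2)
= (6, 2.4)

(6, 2.4)


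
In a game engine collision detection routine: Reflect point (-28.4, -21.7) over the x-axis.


Reflection over x-axis: (x,y) -> (x,-y)
(-28.4, -21.7) -> (-28.4, 21.7)

(-28.4, 21.7)


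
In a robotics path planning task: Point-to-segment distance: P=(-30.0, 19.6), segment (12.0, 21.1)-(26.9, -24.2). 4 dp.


Project P onto AB: t = 0 (clamped to [0,1])
Closest point on segment: (12, 21.1)
Distance: 42.0268

42.0268


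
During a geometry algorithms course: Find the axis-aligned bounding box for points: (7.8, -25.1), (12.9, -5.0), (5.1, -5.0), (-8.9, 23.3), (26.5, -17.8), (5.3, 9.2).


x range: [-8.9, 26.5]
y range: [-25.1, 23.3]
Bounding box: (-8.9,-25.1) to (26.5,23.3)

(-8.9,-25.1) to (26.5,23.3)


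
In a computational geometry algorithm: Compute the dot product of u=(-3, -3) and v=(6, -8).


u . v = u_x*v_x + u_y*v_y = (-3)*6 + (-3)*(-8)
= (-18) + 24 = 6

6


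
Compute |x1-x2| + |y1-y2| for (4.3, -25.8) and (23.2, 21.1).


|4.3-23.2| + |(-25.8)-21.1| = 18.9 + 46.9 = 65.8

65.8


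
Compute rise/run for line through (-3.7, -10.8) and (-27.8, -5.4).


slope = (y2-y1)/(x2-x1) = ((-5.4)-(-10.8))/((-27.8)-(-3.7)) = 5.4/(-24.1) = -0.2241

-0.2241


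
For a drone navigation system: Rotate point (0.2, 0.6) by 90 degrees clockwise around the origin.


90° CW: (x,y) -> (y, -x)
(0.2,0.6) -> (0.6, -0.2)

(0.6, -0.2)


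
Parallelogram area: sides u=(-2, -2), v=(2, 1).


|u x v| = |(-2)*1 - (-2)*2|
= |(-2) - (-4)| = 2

2


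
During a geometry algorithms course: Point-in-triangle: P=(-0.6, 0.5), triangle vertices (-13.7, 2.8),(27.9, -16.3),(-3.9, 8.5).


Cross products: AB x AP = 154.53, BC x BP = 172.56, CA x CP = 97.21
All same sign? yes

Yes, inside


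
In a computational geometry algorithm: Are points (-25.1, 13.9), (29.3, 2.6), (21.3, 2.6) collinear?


Cross product: (29.3-(-25.1))*(2.6-13.9) - (2.6-13.9)*(21.3-(-25.1))
= -90.4

No, not collinear


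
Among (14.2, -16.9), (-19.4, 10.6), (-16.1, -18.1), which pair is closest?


d(P0,P1) = 43.419, d(P0,P2) = 30.3238, d(P1,P2) = 28.8891
Closest: P1 and P2

Closest pair: (-19.4, 10.6) and (-16.1, -18.1), distance = 28.8891


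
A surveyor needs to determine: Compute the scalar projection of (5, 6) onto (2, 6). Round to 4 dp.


u.v = 46, |v| = sqrt(40) = 6.3246
Scalar projection = u.v / |v| = 46 / sqrt(40) = 7.2732

7.2732


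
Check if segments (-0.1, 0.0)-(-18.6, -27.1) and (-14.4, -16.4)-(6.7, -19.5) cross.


Cross products: d1=390.37, d2=-238.79, d3=-84.13, d4=545.03
d1*d2 < 0 and d3*d4 < 0? yes

Yes, they intersect


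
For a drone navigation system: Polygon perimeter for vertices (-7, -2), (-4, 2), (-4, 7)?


Sides: (-7, -2)->(-4, 2): sqrt(25) = 5, (-4, 2)->(-4, 7): sqrt(25) = 5, (-4, 7)->(-7, -2): sqrt(90) = 9.486833
Sum = 19.486833
Perimeter = 19.4868

19.4868


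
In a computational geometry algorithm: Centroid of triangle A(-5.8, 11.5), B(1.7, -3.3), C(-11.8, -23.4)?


Centroid = ((x_A+x_B+x_C)/3, (y_A+y_B+y_C)/3)
= (((-5.8)+1.7+(-11.8))/3, (11.5+(-3.3)+(-23.4))/3)
= (-5.3, -5.0667)

(-5.3, -5.0667)


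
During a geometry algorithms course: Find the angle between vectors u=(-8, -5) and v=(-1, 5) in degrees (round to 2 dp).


u.v = -17, |u| = sqrt(89) = 9.434, |v| = sqrt(26) = 5.099
cos(theta) = u.v/(|u||v|) = -17/sqrt(2314) = -0.353401
theta = acos(-0.353401) = 110.7 degrees

110.7 degrees


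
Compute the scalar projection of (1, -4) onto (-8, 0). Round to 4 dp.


u.v = -8, |v| = sqrt(64) = 8
Scalar projection = u.v / |v| = -8 / sqrt(64) = -1

-1


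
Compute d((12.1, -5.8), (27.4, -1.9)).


dx=15.3, dy=3.9
d^2 = 15.3^2 + 3.9^2 = 249.3
d = sqrt(249.3) = 15.7892

15.7892


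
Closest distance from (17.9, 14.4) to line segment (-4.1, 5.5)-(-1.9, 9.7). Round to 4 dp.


Project P onto AB: t = 1 (clamped to [0,1])
Closest point on segment: (-1.9, 9.7)
Distance: 20.3502

20.3502


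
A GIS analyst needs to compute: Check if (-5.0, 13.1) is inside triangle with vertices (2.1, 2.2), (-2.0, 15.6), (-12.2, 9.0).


Cross products: AB x AP = 50.45, BC x BP = 5.7, CA x CP = 107.59
All same sign? yes

Yes, inside
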